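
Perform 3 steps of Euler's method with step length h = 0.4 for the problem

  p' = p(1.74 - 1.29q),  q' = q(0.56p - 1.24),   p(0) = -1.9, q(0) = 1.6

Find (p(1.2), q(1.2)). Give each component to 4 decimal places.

Euler on (p,q): p_{n+1} = p_n + h·p', q_{n+1} = q_n + h·q'.
0.000000: (-1.900000, 1.600000); f=(0.615600, -3.686400) → (-1.653760, 0.125440)
0.400000: (-1.653760, 0.125440); f=(-2.609935, -0.271716) → (-2.697734, 0.016753)
0.800000: (-2.697734, 0.016753); f=(-4.635754, -0.046084) → (-4.552035, -0.001680)
(p(1.2), q(1.2)) ≈ (-4.5520, -0.0017)

-4.5520, -0.0017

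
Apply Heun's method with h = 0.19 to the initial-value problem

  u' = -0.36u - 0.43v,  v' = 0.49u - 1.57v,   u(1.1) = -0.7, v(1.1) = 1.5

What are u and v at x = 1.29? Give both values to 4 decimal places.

-0.7512, 1.0604

Heun on (u,v): k1 = f(x_n, state_n); k2 = f(x_n + h, state_n + h·k1); state_{n+1} = state_n + (h/2)·(k1 + k2).
1.100000: (-0.700000, 1.500000)
  k1 = (-0.393000, -2.698000)
  predictor → (-0.774670, 0.987380)
  k2 = (-0.145692, -1.929775)
  → (-0.751176, 1.060361)
(u(1.29), v(1.29)) ≈ (-0.7512, 1.0604)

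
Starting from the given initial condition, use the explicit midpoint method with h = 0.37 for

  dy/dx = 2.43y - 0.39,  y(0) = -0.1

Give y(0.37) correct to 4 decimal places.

-0.4395

Midpoint: k1 = f(x_n, y_n); k2 = f(x_n + h/2, y_n + (h/2)·k1); y_{n+1} = y_n + h·k2.
x=0.000000, y=-0.100000:
  k1 = f(0.000000, -0.100000) = -0.633000
  k2 = f(0.185000, -0.217105) = -0.917565
  y ← -0.100000 + 0.37·(-0.917565) = -0.439499
y(0.37) ≈ -0.4395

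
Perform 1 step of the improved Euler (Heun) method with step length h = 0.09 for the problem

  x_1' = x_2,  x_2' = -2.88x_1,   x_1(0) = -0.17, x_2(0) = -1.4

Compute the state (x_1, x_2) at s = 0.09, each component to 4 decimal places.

Heun on (x_1,x_2): k1 = f(s_n, state_n); k2 = f(s_n + h, state_n + h·k1); state_{n+1} = state_n + (h/2)·(k1 + k2).
0.000000: (-0.170000, -1.400000)
  k1 = (-1.400000, 0.489600)
  predictor → (-0.296000, -1.355936)
  k2 = (-1.355936, 0.852480)
  → (-0.294017, -1.339606)
(x_1(0.09), x_2(0.09)) ≈ (-0.2940, -1.3396)

-0.2940, -1.3396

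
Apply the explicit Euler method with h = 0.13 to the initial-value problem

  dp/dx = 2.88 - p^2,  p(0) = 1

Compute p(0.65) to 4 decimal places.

Euler: p_{n+1} = p_n + h·f(x_n, p_n).
x=0.000000, p=1.000000: f=1.880000 → p ← 1.000000 + 0.13·1.880000 = 1.244400
x=0.130000, p=1.244400: f=1.331469 → p ← 1.244400 + 0.13·1.331469 = 1.417491
x=0.260000, p=1.417491: f=0.870719 → p ← 1.417491 + 0.13·0.870719 = 1.530684
x=0.390000, p=1.530684: f=0.537005 → p ← 1.530684 + 0.13·0.537005 = 1.600495
x=0.520000, p=1.600495: f=0.318415 → p ← 1.600495 + 0.13·0.318415 = 1.641889
p(0.65) ≈ 1.6419

1.6419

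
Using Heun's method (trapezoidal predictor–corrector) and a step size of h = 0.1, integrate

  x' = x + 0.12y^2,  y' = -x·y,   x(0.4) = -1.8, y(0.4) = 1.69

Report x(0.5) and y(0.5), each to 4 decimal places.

-1.9463, 2.0361

Heun on (x,y): k1 = f(s_n, state_n); k2 = f(s_n + h, state_n + h·k1); state_{n+1} = state_n + (h/2)·(k1 + k2).
0.400000: (-1.800000, 1.690000)
  k1 = (-1.457268, 3.042000)
  predictor → (-1.945727, 1.994200)
  k2 = (-1.468507, 3.880168)
  → (-1.946289, 2.036108)
(x(0.5), y(0.5)) ≈ (-1.9463, 2.0361)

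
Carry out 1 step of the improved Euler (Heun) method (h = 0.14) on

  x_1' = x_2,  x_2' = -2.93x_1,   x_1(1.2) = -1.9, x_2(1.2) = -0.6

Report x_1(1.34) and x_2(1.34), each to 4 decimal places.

Heun on (x_1,x_2): k1 = f(t_n, state_n); k2 = f(t_n + h, state_n + h·k1); state_{n+1} = state_n + (h/2)·(k1 + k2).
1.200000: (-1.900000, -0.600000)
  k1 = (-0.600000, 5.567000)
  predictor → (-1.984000, 0.179380)
  k2 = (0.179380, 5.813120)
  → (-1.929443, 0.196608)
(x_1(1.34), x_2(1.34)) ≈ (-1.9294, 0.1966)

-1.9294, 0.1966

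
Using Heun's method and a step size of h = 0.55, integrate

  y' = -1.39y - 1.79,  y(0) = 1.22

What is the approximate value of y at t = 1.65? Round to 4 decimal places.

-0.9192

Heun: k1 = f(t_n, y_n); k2 = f(t_n + h, y_n + h·k1); y_{n+1} = y_n + (h/2)·(k1 + k2).
t=0.000000, y=1.220000:
  k1 = f(0.000000, 1.220000) = -3.485800
  k2 = f(0.550000, -0.697190) = -0.820906
  y ← 1.220000 + (0.55/2)·(-3.485800 + (-0.820906)) = 0.035656
t=0.550000, y=0.035656:
  k1 = f(0.550000, 0.035656) = -1.839562
  k2 = f(1.100000, -0.976103) = -0.433217
  y ← 0.035656 + (0.55/2)·(-1.839562 + (-0.433217)) = -0.589358
t=1.100000, y=-0.589358:
  k1 = f(1.100000, -0.589358) = -0.970792
  k2 = f(1.650000, -1.123294) = -0.228622
  y ← -0.589358 + (0.55/2)·(-0.970792 + (-0.228622)) = -0.919197
y(1.65) ≈ -0.9192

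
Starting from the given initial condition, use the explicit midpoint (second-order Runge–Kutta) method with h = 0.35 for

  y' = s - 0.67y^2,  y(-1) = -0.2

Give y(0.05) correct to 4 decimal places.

-1.0357

Midpoint: k1 = f(s_n, y_n); k2 = f(s_n + h/2, y_n + (h/2)·k1); y_{n+1} = y_n + h·k2.
s=-1.000000, y=-0.200000:
  k1 = f(-1.000000, -0.200000) = -1.026800
  k2 = f(-0.825000, -0.379690) = -0.921590
  y ← -0.200000 + 0.35·(-0.921590) = -0.522557
s=-0.650000, y=-0.522557:
  k1 = f(-0.650000, -0.522557) = -0.832954
  k2 = f(-0.475000, -0.668323) = -0.774260
  y ← -0.522557 + 0.35·(-0.774260) = -0.793547
s=-0.300000, y=-0.793547:
  k1 = f(-0.300000, -0.793547) = -0.721911
  k2 = f(-0.125000, -0.919882) = -0.691942
  y ← -0.793547 + 0.35·(-0.691942) = -1.035727
y(0.05) ≈ -1.0357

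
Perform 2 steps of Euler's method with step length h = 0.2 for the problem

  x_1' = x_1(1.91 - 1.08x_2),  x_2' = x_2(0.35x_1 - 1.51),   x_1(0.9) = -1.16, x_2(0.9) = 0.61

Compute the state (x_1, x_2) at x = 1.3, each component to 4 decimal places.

Euler on (x_1,x_2): x_1_{n+1} = x_1_n + h·x_1', x_2_{n+1} = x_2_n + h·x_2'.
0.900000: (-1.160000, 0.610000); f=(-1.451392, -1.168760) → (-1.450278, 0.376248)
1.100000: (-1.450278, 0.376248); f=(-2.180714, -0.759117) → (-1.886421, 0.224425)
(x_1(1.3), x_2(1.3)) ≈ (-1.8864, 0.2244)

-1.8864, 0.2244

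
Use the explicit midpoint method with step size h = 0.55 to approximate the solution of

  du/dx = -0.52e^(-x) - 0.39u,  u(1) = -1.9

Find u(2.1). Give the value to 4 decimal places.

-1.3371

Midpoint: k1 = f(x_n, u_n); k2 = f(x_n + h/2, u_n + (h/2)·k1); u_{n+1} = u_n + h·k2.
x=1.000000, u=-1.900000:
  k1 = f(1.000000, -1.900000) = 0.549703
  k2 = f(1.275000, -1.748832) = 0.536740
  u ← -1.900000 + 0.55·0.536740 = -1.604793
x=1.550000, u=-1.604793:
  k1 = f(1.550000, -1.604793) = 0.515500
  k2 = f(1.825000, -1.463030) = 0.486749
  u ← -1.604793 + 0.55·0.486749 = -1.337081
u(2.1) ≈ -1.3371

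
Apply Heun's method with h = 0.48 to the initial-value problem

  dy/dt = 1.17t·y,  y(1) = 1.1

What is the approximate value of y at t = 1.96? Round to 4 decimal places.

5.1443

Heun: k1 = f(t_n, y_n); k2 = f(t_n + h, y_n + h·k1); y_{n+1} = y_n + (h/2)·(k1 + k2).
t=1.000000, y=1.100000:
  k1 = f(1.000000, 1.100000) = 1.287000
  k2 = f(1.480000, 1.717760) = 2.974473
  y ← 1.100000 + (0.48/2)·(1.287000 + 2.974473) = 2.122754
t=1.480000, y=2.122754:
  k1 = f(1.480000, 2.122754) = 3.675760
  k2 = f(1.960000, 3.887118) = 8.913940
  y ← 2.122754 + (0.48/2)·(3.675760 + 8.913940) = 5.144282
y(1.96) ≈ 5.1443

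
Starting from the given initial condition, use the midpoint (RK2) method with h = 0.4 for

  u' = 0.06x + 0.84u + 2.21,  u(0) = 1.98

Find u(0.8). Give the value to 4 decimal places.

Midpoint: k1 = f(x_n, u_n); k2 = f(x_n + h/2, u_n + (h/2)·k1); u_{n+1} = u_n + h·k2.
x=0.000000, u=1.980000:
  k1 = f(0.000000, 1.980000) = 3.873200
  k2 = f(0.200000, 2.754640) = 4.535898
  u ← 1.980000 + 0.4·4.535898 = 3.794359
x=0.400000, u=3.794359:
  k1 = f(0.400000, 3.794359) = 5.421262
  k2 = f(0.600000, 4.878611) = 6.344034
  u ← 3.794359 + 0.4·6.344034 = 6.331972
u(0.8) ≈ 6.3320

6.3320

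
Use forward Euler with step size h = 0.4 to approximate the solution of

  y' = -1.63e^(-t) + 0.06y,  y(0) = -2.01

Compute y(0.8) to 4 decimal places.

-3.2123

Euler: y_{n+1} = y_n + h·f(t_n, y_n).
t=0.000000, y=-2.010000: f=-1.750600 → y ← -2.010000 + 0.4·(-1.750600) = -2.710240
t=0.400000, y=-2.710240: f=-1.255236 → y ← -2.710240 + 0.4·(-1.255236) = -3.212334
y(0.8) ≈ -3.2123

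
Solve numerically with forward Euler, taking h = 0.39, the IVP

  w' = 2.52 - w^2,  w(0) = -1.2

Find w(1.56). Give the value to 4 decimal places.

1.5808

Euler: w_{n+1} = w_n + h·f(t_n, w_n).
t=0.000000, w=-1.200000: f=1.080000 → w ← -1.200000 + 0.39·1.080000 = -0.778800
t=0.390000, w=-0.778800: f=1.913471 → w ← -0.778800 + 0.39·1.913471 = -0.032546
t=0.780000, w=-0.032546: f=2.518941 → w ← -0.032546 + 0.39·2.518941 = 0.949840
t=1.170000, w=0.949840: f=1.617803 → w ← 0.949840 + 0.39·1.617803 = 1.580784
w(1.56) ≈ 1.5808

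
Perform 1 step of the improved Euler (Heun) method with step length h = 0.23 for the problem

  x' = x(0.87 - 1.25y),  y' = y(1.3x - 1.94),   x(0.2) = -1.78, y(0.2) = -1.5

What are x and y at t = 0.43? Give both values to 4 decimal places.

-2.6459, -0.7449

Heun on (x,y): k1 = f(t_n, state_n); k2 = f(t_n + h, state_n + h·k1); state_{n+1} = state_n + (h/2)·(k1 + k2).
0.200000: (-1.780000, -1.500000)
  k1 = (-4.886100, 6.381000)
  predictor → (-2.903803, -0.032370)
  k2 = (-2.643804, 0.184993)
  → (-2.645939, -0.744911)
(x(0.43), y(0.43)) ≈ (-2.6459, -0.7449)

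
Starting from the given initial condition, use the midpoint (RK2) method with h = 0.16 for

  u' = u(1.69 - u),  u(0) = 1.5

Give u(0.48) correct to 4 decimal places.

Midpoint: k1 = f(t_n, u_n); k2 = f(t_n + h/2, u_n + (h/2)·k1); u_{n+1} = u_n + h·k2.
t=0.000000, u=1.500000:
  k1 = f(0.000000, 1.500000) = 0.285000
  k2 = f(0.080000, 1.522800) = 0.254612
  u ← 1.500000 + 0.16·0.254612 = 1.540738
t=0.160000, u=1.540738:
  k1 = f(0.160000, 1.540738) = 0.229974
  k2 = f(0.240000, 1.559136) = 0.204035
  u ← 1.540738 + 0.16·0.204035 = 1.573384
t=0.320000, u=1.573384:
  k1 = f(0.320000, 1.573384) = 0.183482
  k2 = f(0.400000, 1.588062) = 0.161884
  u ← 1.573384 + 0.16·0.161884 = 1.599285
u(0.48) ≈ 1.5993

1.5993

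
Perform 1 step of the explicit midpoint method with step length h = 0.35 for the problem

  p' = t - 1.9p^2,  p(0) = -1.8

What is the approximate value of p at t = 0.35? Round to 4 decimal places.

Midpoint: k1 = f(t_n, p_n); k2 = f(t_n + h/2, p_n + (h/2)·k1); p_{n+1} = p_n + h·k2.
t=0.000000, p=-1.800000:
  k1 = f(0.000000, -1.800000) = -6.156000
  k2 = f(0.175000, -2.877300) = -15.554825
  p ← -1.800000 + 0.35·(-15.554825) = -7.244189
p(0.35) ≈ -7.2442

-7.2442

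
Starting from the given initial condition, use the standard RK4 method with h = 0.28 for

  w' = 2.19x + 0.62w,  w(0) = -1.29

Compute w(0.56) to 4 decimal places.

-1.4387

RK4: k1 = f(x_n, w_n); k2 = f(x_n + h/2, w_n + (h/2)·k1); k3 = f(x_n + h/2, w_n + (h/2)·k2); k4 = f(x_n + h, w_n + h·k3); w_{n+1} = w_n + (h/6)·(k1 + 2k2 + 2k3 + k4).
x=0.000000, w=-1.290000:
  k1 = f(0.000000, -1.290000) = -0.799800
  k2 = f(0.140000, -1.401972) = -0.562623
  k3 = f(0.140000, -1.368767) = -0.542036
  k4 = f(0.280000, -1.441770) = -0.280697
  w ← -1.290000 + (0.28/6)·(k1 + 2k2 + 2k3 + k4) = -1.443525
x=0.280000, w=-1.443525:
  k1 = f(0.280000, -1.443525) = -0.281785
  k2 = f(0.420000, -1.482975) = 0.000356
  k3 = f(0.420000, -1.443475) = 0.024846
  k4 = f(0.560000, -1.436568) = 0.335728
  w ← -1.443525 + (0.28/6)·(k1 + 2k2 + 2k3 + k4) = -1.438655
w(0.56) ≈ -1.4387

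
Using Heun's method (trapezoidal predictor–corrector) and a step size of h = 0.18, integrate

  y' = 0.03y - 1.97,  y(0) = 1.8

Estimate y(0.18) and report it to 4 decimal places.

Heun: k1 = f(t_n, y_n); k2 = f(t_n + h, y_n + h·k1); y_{n+1} = y_n + (h/2)·(k1 + k2).
t=0.000000, y=1.800000:
  k1 = f(0.000000, 1.800000) = -1.916000
  k2 = f(0.180000, 1.455120) = -1.926346
  y ← 1.800000 + (0.18/2)·(-1.916000 + (-1.926346)) = 1.454189
y(0.18) ≈ 1.4542

1.4542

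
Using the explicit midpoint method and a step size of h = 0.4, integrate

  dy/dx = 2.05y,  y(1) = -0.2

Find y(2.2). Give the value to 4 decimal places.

Midpoint: k1 = f(x_n, y_n); k2 = f(x_n + h/2, y_n + (h/2)·k1); y_{n+1} = y_n + h·k2.
x=1.000000, y=-0.200000:
  k1 = f(1.000000, -0.200000) = -0.410000
  k2 = f(1.200000, -0.282000) = -0.578100
  y ← -0.200000 + 0.4·(-0.578100) = -0.431240
x=1.400000, y=-0.431240:
  k1 = f(1.400000, -0.431240) = -0.884042
  k2 = f(1.600000, -0.608048) = -1.246499
  y ← -0.431240 + 0.4·(-1.246499) = -0.929840
x=1.800000, y=-0.929840:
  k1 = f(1.800000, -0.929840) = -1.906171
  k2 = f(2.000000, -1.311074) = -2.687702
  y ← -0.929840 + 0.4·(-2.687702) = -2.004920
y(2.2) ≈ -2.0049

-2.0049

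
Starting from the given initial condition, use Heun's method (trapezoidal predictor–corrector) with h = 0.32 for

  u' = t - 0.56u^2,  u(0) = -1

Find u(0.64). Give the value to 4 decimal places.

-1.2827

Heun: k1 = f(t_n, u_n); k2 = f(t_n + h, u_n + h·k1); u_{n+1} = u_n + (h/2)·(k1 + k2).
t=0.000000, u=-1.000000:
  k1 = f(0.000000, -1.000000) = -0.560000
  k2 = f(0.320000, -1.179200) = -0.458687
  u ← -1.000000 + (0.32/2)·(-0.560000 + (-0.458687)) = -1.162990
t=0.320000, u=-1.162990:
  k1 = f(0.320000, -1.162990) = -0.437426
  k2 = f(0.640000, -1.302966) = -0.310724
  u ← -1.162990 + (0.32/2)·(-0.437426 + (-0.310724)) = -1.282694
u(0.64) ≈ -1.2827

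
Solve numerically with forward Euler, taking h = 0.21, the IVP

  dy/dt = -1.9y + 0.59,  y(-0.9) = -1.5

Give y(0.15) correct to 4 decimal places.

0.1686

Euler: y_{n+1} = y_n + h·f(t_n, y_n).
t=-0.900000, y=-1.500000: f=3.440000 → y ← -1.500000 + 0.21·3.440000 = -0.777600
t=-0.690000, y=-0.777600: f=2.067440 → y ← -0.777600 + 0.21·2.067440 = -0.343438
t=-0.480000, y=-0.343438: f=1.242531 → y ← -0.343438 + 0.21·1.242531 = -0.082506
t=-0.270000, y=-0.082506: f=0.746761 → y ← -0.082506 + 0.21·0.746761 = 0.074314
t=-0.060000, y=0.074314: f=0.448804 → y ← 0.074314 + 0.21·0.448804 = 0.168563
y(0.15) ≈ 0.1686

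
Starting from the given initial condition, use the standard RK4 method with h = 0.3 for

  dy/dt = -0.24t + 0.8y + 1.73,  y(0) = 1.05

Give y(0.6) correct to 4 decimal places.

RK4: k1 = f(t_n, y_n); k2 = f(t_n + h/2, y_n + (h/2)·k1); k3 = f(t_n + h/2, y_n + (h/2)·k2); k4 = f(t_n + h, y_n + h·k3); y_{n+1} = y_n + (h/6)·(k1 + 2k2 + 2k3 + k4).
t=0.000000, y=1.050000:
  k1 = f(0.000000, 1.050000) = 2.570000
  k2 = f(0.150000, 1.435500) = 2.842400
  k3 = f(0.150000, 1.476360) = 2.875088
  k4 = f(0.300000, 1.912526) = 3.188021
  y ← 1.050000 + (0.3/6)·(k1 + 2k2 + 2k3 + k4) = 1.909650
t=0.300000, y=1.909650:
  k1 = f(0.300000, 1.909650) = 3.185720
  k2 = f(0.450000, 2.387508) = 3.532006
  k3 = f(0.450000, 2.439451) = 3.573561
  k4 = f(0.600000, 2.981718) = 3.971374
  y ← 1.909650 + (0.3/6)·(k1 + 2k2 + 2k3 + k4) = 2.978061
y(0.6) ≈ 2.9781

2.9781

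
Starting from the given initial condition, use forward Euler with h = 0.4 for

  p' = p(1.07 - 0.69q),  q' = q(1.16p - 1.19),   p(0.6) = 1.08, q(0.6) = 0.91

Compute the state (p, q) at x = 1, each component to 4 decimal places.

Euler on (p,q): p_{n+1} = p_n + h·p', q_{n+1} = q_n + h·q'.
0.600000: (1.080000, 0.910000); f=(0.477468, 0.057148) → (1.270987, 0.932859)
(p(1), q(1)) ≈ (1.2710, 0.9329)

1.2710, 0.9329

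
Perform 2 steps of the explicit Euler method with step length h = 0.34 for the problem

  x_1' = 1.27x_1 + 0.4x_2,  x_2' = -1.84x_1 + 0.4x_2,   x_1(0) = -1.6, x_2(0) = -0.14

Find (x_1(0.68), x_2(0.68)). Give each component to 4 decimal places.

-3.1928, 2.4015

Euler on (x_1,x_2): x_1_{n+1} = x_1_n + h·x_1', x_2_{n+1} = x_2_n + h·x_2'.
0.000000: (-1.600000, -0.140000); f=(-2.088000, 2.888000) → (-2.309920, 0.841920)
0.340000: (-2.309920, 0.841920); f=(-2.596830, 4.587021) → (-3.192842, 2.401507)
(x_1(0.68), x_2(0.68)) ≈ (-3.1928, 2.4015)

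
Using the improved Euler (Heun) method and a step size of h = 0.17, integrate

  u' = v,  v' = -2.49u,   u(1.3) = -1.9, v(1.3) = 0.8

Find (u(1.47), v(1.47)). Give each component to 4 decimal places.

Heun on (u,v): k1 = f(x_n, state_n); k2 = f(x_n + h, state_n + h·k1); state_{n+1} = state_n + (h/2)·(k1 + k2).
1.300000: (-1.900000, 0.800000)
  k1 = (0.800000, 4.731000)
  predictor → (-1.764000, 1.604270)
  k2 = (1.604270, 4.392360)
  → (-1.695637, 1.575486)
(u(1.47), v(1.47)) ≈ (-1.6956, 1.5755)

-1.6956, 1.5755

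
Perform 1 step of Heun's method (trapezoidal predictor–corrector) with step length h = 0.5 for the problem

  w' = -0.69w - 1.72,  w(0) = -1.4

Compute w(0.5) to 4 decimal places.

-1.7120

Heun: k1 = f(x_n, w_n); k2 = f(x_n + h, w_n + h·k1); w_{n+1} = w_n + (h/2)·(k1 + k2).
x=0.000000, w=-1.400000:
  k1 = f(0.000000, -1.400000) = -0.754000
  k2 = f(0.500000, -1.777000) = -0.493870
  w ← -1.400000 + (0.5/2)·(-0.754000 + (-0.493870)) = -1.711968
w(0.5) ≈ -1.7120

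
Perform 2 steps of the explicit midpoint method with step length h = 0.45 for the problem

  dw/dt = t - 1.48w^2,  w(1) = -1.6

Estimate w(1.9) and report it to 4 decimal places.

-74.7708

Midpoint: k1 = f(t_n, w_n); k2 = f(t_n + h/2, w_n + (h/2)·k1); w_{n+1} = w_n + h·k2.
t=1.000000, w=-1.600000:
  k1 = f(1.000000, -1.600000) = -2.788800
  k2 = f(1.225000, -2.227480) = -6.118267
  w ← -1.600000 + 0.45·(-6.118267) = -4.353220
t=1.450000, w=-4.353220:
  k1 = f(1.450000, -4.353220) = -26.596780
  k2 = f(1.675000, -10.337496) = -156.483455
  w ← -4.353220 + 0.45·(-156.483455) = -74.770775
w(1.9) ≈ -74.7708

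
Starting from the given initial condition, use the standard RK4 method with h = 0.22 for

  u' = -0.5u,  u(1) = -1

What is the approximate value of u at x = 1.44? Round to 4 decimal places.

RK4: k1 = f(x_n, u_n); k2 = f(x_n + h/2, u_n + (h/2)·k1); k3 = f(x_n + h/2, u_n + (h/2)·k2); k4 = f(x_n + h, u_n + h·k3); u_{n+1} = u_n + (h/6)·(k1 + 2k2 + 2k3 + k4).
x=1.000000, u=-1.000000:
  k1 = f(1.000000, -1.000000) = 0.500000
  k2 = f(1.110000, -0.945000) = 0.472500
  k3 = f(1.110000, -0.948025) = 0.474013
  k4 = f(1.220000, -0.895717) = 0.447859
  u ← -1.000000 + (0.22/6)·(k1 + 2k2 + 2k3 + k4) = -0.895834
x=1.220000, u=-0.895834:
  k1 = f(1.220000, -0.895834) = 0.447917
  k2 = f(1.330000, -0.846563) = 0.423282
  k3 = f(1.330000, -0.849273) = 0.424637
  k4 = f(1.440000, -0.802414) = 0.401207
  u ← -0.895834 + (0.22/6)·(k1 + 2k2 + 2k3 + k4) = -0.802519
u(1.44) ≈ -0.8025

-0.8025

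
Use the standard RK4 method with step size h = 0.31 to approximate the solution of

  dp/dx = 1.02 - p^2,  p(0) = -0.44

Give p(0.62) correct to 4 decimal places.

0.1595

RK4: k1 = f(x_n, p_n); k2 = f(x_n + h/2, p_n + (h/2)·k1); k3 = f(x_n + h/2, p_n + (h/2)·k2); k4 = f(x_n + h, p_n + h·k3); p_{n+1} = p_n + (h/6)·(k1 + 2k2 + 2k3 + k4).
x=0.000000, p=-0.440000:
  k1 = f(0.000000, -0.440000) = 0.826400
  k2 = f(0.155000, -0.311908) = 0.922713
  k3 = f(0.155000, -0.296979) = 0.931803
  k4 = f(0.310000, -0.151141) = 0.997156
  p ← -0.440000 + (0.31/6)·(k1 + 2k2 + 2k3 + k4) = -0.154150
x=0.310000, p=-0.154150:
  k1 = f(0.310000, -0.154150) = 0.996238
  k2 = f(0.465000, 0.000267) = 1.020000
  k3 = f(0.465000, 0.003950) = 1.019984
  k4 = f(0.620000, 0.162046) = 0.993741
  p ← -0.154150 + (0.31/6)·(k1 + 2k2 + 2k3 + k4) = 0.159464
p(0.62) ≈ 0.1595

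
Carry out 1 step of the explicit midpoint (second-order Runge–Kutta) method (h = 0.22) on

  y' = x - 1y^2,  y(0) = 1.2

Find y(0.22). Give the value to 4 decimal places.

0.9855

Midpoint: k1 = f(x_n, y_n); k2 = f(x_n + h/2, y_n + (h/2)·k1); y_{n+1} = y_n + h·k2.
x=0.000000, y=1.200000:
  k1 = f(0.000000, 1.200000) = -1.440000
  k2 = f(0.110000, 1.041600) = -0.974931
  y ← 1.200000 + 0.22·(-0.974931) = 0.985515
y(0.22) ≈ 0.9855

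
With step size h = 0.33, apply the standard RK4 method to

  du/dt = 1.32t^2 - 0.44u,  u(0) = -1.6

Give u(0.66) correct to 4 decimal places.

-1.0789

RK4: k1 = f(t_n, u_n); k2 = f(t_n + h/2, u_n + (h/2)·k1); k3 = f(t_n + h/2, u_n + (h/2)·k2); k4 = f(t_n + h, u_n + h·k3); u_{n+1} = u_n + (h/6)·(k1 + 2k2 + 2k3 + k4).
t=0.000000, u=-1.600000:
  k1 = f(0.000000, -1.600000) = 0.704000
  k2 = f(0.165000, -1.483840) = 0.688827
  k3 = f(0.165000, -1.486344) = 0.689928
  k4 = f(0.330000, -1.372324) = 0.747570
  u ← -1.600000 + (0.33/6)·(k1 + 2k2 + 2k3 + k4) = -1.368501
t=0.330000, u=-1.368501:
  k1 = f(0.330000, -1.368501) = 0.745888
  k2 = f(0.495000, -1.245429) = 0.871422
  k3 = f(0.495000, -1.224716) = 0.862308
  k4 = f(0.660000, -1.083939) = 1.051925
  u ← -1.368501 + (0.33/6)·(k1 + 2k2 + 2k3 + k4) = -1.078911
u(0.66) ≈ -1.0789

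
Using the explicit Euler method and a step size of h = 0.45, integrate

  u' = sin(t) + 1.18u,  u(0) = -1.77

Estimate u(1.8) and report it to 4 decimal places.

-8.2871

Euler: u_{n+1} = u_n + h·f(t_n, u_n).
t=0.000000, u=-1.770000: f=-2.088600 → u ← -1.770000 + 0.45·(-2.088600) = -2.709870
t=0.450000, u=-2.709870: f=-2.762681 → u ← -2.709870 + 0.45·(-2.762681) = -3.953076
t=0.900000, u=-3.953076: f=-3.881303 → u ← -3.953076 + 0.45·(-3.881303) = -5.699663
t=1.350000, u=-5.699663: f=-5.749879 → u ← -5.699663 + 0.45·(-5.749879) = -8.287109
u(1.8) ≈ -8.2871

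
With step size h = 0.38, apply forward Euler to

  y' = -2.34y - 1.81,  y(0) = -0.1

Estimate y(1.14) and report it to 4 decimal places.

-0.7726

Euler: y_{n+1} = y_n + h·f(t_n, y_n).
t=0.000000, y=-0.100000: f=-1.576000 → y ← -0.100000 + 0.38·(-1.576000) = -0.698880
t=0.380000, y=-0.698880: f=-0.174621 → y ← -0.698880 + 0.38·(-0.174621) = -0.765236
t=0.760000, y=-0.765236: f=-0.019348 → y ← -0.765236 + 0.38·(-0.019348) = -0.772588
y(1.14) ≈ -0.7726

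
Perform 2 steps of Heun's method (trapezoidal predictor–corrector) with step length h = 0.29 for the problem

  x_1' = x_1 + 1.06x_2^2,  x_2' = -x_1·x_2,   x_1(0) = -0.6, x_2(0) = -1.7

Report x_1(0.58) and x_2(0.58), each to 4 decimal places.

1.5664, -1.3603

Heun on (x_1,x_2): k1 = f(t_n, state_n); k2 = f(t_n + h, state_n + h·k1); state_{n+1} = state_n + (h/2)·(k1 + k2).
0.000000: (-0.600000, -1.700000)
  k1 = (2.463400, -1.020000)
  predictor → (0.114386, -1.995800)
  k2 = (4.336597, 0.228292)
  → (0.386000, -1.814798)
0.290000: (0.386000, -1.814798)
  k1 = (3.877100, 0.700511)
  predictor → (1.510358, -1.611650)
  k2 = (4.263617, 2.434168)
  → (1.566404, -1.360269)
(x_1(0.58), x_2(0.58)) ≈ (1.5664, -1.3603)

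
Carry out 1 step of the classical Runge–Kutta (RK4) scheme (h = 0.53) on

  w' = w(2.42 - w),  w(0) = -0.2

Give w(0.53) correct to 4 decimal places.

-0.8950

RK4: k1 = f(t_n, w_n); k2 = f(t_n + h/2, w_n + (h/2)·k1); k3 = f(t_n + h/2, w_n + (h/2)·k2); k4 = f(t_n + h, w_n + h·k3); w_{n+1} = w_n + (h/6)·(k1 + 2k2 + 2k3 + k4).
t=0.000000, w=-0.200000:
  k1 = f(0.000000, -0.200000) = -0.524000
  k2 = f(0.265000, -0.338860) = -0.934867
  k3 = f(0.265000, -0.447740) = -1.284001
  k4 = f(0.530000, -0.880521) = -2.906177
  w ← -0.200000 + (0.53/6)·(k1 + 2k2 + 2k3 + k4) = -0.894999
w(0.53) ≈ -0.8950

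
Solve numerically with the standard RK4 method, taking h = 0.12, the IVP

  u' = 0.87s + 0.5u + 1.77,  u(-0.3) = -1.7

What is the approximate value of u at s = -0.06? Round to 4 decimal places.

-1.5059

RK4: k1 = f(s_n, u_n); k2 = f(s_n + h/2, u_n + (h/2)·k1); k3 = f(s_n + h/2, u_n + (h/2)·k2); k4 = f(s_n + h, u_n + h·k3); u_{n+1} = u_n + (h/6)·(k1 + 2k2 + 2k3 + k4).
s=-0.300000, u=-1.700000:
  k1 = f(-0.300000, -1.700000) = 0.659000
  k2 = f(-0.240000, -1.660460) = 0.730970
  k3 = f(-0.240000, -1.656142) = 0.733129
  k4 = f(-0.180000, -1.612025) = 0.807388
  u ← -1.700000 + (0.12/6)·(k1 + 2k2 + 2k3 + k4) = -1.612108
s=-0.180000, u=-1.612108:
  k1 = f(-0.180000, -1.612108) = 0.807346
  k2 = f(-0.120000, -1.563668) = 0.883766
  k3 = f(-0.120000, -1.559082) = 0.886059
  k4 = f(-0.060000, -1.505781) = 0.964909
  u ← -1.612108 + (0.12/6)·(k1 + 2k2 + 2k3 + k4) = -1.505870
u(-0.06) ≈ -1.5059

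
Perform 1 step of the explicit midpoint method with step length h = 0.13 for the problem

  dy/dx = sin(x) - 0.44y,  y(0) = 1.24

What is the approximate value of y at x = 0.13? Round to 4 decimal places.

Midpoint: k1 = f(x_n, y_n); k2 = f(x_n + h/2, y_n + (h/2)·k1); y_{n+1} = y_n + h·k2.
x=0.000000, y=1.240000:
  k1 = f(0.000000, 1.240000) = -0.545600
  k2 = f(0.065000, 1.204536) = -0.465042
  y ← 1.240000 + 0.13·(-0.465042) = 1.179545
y(0.13) ≈ 1.1795

1.1795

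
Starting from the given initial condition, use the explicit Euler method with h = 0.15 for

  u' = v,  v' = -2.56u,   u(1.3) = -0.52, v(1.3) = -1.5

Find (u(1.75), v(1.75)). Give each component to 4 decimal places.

-1.0922, -0.6533

Euler on (u,v): u_{n+1} = u_n + h·u', v_{n+1} = v_n + h·v'.
1.300000: (-0.520000, -1.500000); f=(-1.500000, 1.331200) → (-0.745000, -1.300320)
1.450000: (-0.745000, -1.300320); f=(-1.300320, 1.907200) → (-0.940048, -1.014240)
1.600000: (-0.940048, -1.014240); f=(-1.014240, 2.406523) → (-1.092184, -0.653262)
(u(1.75), v(1.75)) ≈ (-1.0922, -0.6533)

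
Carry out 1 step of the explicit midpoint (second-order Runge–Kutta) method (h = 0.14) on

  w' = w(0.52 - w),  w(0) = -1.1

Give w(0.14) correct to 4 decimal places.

-1.3992

Midpoint: k1 = f(t_n, w_n); k2 = f(t_n + h/2, w_n + (h/2)·k1); w_{n+1} = w_n + h·k2.
t=0.000000, w=-1.100000:
  k1 = f(0.000000, -1.100000) = -1.782000
  k2 = f(0.070000, -1.224740) = -2.136853
  w ← -1.100000 + 0.14·(-2.136853) = -1.399159
w(0.14) ≈ -1.3992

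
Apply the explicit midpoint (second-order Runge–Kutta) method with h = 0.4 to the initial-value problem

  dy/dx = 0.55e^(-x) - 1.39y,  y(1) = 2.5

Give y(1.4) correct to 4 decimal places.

Midpoint: k1 = f(x_n, y_n); k2 = f(x_n + h/2, y_n + (h/2)·k1); y_{n+1} = y_n + h·k2.
x=1.000000, y=2.500000:
  k1 = f(1.000000, 2.500000) = -3.272666
  k2 = f(1.200000, 1.845467) = -2.399542
  y ← 2.500000 + 0.4·(-2.399542) = 1.540183
y(1.4) ≈ 1.5402

1.5402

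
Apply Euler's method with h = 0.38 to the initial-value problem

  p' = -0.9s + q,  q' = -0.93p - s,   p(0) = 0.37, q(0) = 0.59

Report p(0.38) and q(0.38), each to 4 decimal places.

Euler on (p,q): p_{n+1} = p_n + h·p', q_{n+1} = q_n + h·q'.
0.000000: (0.370000, 0.590000); f=(0.590000, -0.344100) → (0.594200, 0.459242)
(p(0.38), q(0.38)) ≈ (0.5942, 0.4592)

0.5942, 0.4592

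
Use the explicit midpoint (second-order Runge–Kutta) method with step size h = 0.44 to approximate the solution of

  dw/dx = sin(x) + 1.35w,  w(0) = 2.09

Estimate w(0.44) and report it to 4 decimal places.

3.7962

Midpoint: k1 = f(x_n, w_n); k2 = f(x_n + h/2, w_n + (h/2)·k1); w_{n+1} = w_n + h·k2.
x=0.000000, w=2.090000:
  k1 = f(0.000000, 2.090000) = 2.821500
  k2 = f(0.220000, 2.710730) = 3.877715
  w ← 2.090000 + 0.44·3.877715 = 3.796195
w(0.44) ≈ 3.7962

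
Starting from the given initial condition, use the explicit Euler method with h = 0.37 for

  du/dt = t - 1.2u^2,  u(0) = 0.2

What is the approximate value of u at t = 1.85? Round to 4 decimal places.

Euler: u_{n+1} = u_n + h·f(t_n, u_n).
t=0.000000, u=0.200000: f=-0.048000 → u ← 0.200000 + 0.37·(-0.048000) = 0.182240
t=0.370000, u=0.182240: f=0.330146 → u ← 0.182240 + 0.37·0.330146 = 0.304394
t=0.740000, u=0.304394: f=0.628813 → u ← 0.304394 + 0.37·0.628813 = 0.537055
t=1.110000, u=0.537055: f=0.763886 → u ← 0.537055 + 0.37·0.763886 = 0.819693
t=1.480000, u=0.819693: f=0.673724 → u ← 0.819693 + 0.37·0.673724 = 1.068971
u(1.85) ≈ 1.0690

1.0690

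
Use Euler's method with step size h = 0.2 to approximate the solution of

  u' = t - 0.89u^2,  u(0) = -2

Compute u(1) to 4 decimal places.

Euler: u_{n+1} = u_n + h·f(t_n, u_n).
t=0.000000, u=-2.000000: f=-3.560000 → u ← -2.000000 + 0.2·(-3.560000) = -2.712000
t=0.200000, u=-2.712000: f=-6.345900 → u ← -2.712000 + 0.2·(-6.345900) = -3.981180
t=0.400000, u=-3.981180: f=-13.706317 → u ← -3.981180 + 0.2·(-13.706317) = -6.722443
t=0.600000, u=-6.722443: f=-39.620209 → u ← -6.722443 + 0.2·(-39.620209) = -14.646485
t=0.800000, u=-14.646485: f=-190.122381 → u ← -14.646485 + 0.2·(-190.122381) = -52.670961
u(1) ≈ -52.6710

-52.6710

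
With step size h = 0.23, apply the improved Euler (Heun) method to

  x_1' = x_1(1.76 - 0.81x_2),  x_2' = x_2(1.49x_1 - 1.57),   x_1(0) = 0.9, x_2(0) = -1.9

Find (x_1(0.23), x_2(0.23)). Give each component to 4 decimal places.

Heun on (x_1,x_2): k1 = f(s_n, state_n); k2 = f(s_n + h, state_n + h·k1); state_{n+1} = state_n + (h/2)·(k1 + k2).
0.000000: (0.900000, -1.900000)
  k1 = (2.969100, 0.435100)
  predictor → (1.582893, -1.799927)
  k2 = (5.093656, -1.419261)
  → (1.827217, -2.013179)
(x_1(0.23), x_2(0.23)) ≈ (1.8272, -2.0132)

1.8272, -2.0132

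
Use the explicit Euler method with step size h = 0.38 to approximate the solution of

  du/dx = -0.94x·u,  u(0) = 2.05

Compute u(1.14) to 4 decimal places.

1.2908

Euler: u_{n+1} = u_n + h·f(x_n, u_n).
x=0.000000, u=2.050000: f=0.000000 → u ← 2.050000 + 0.38·0.000000 = 2.050000
x=0.380000, u=2.050000: f=-0.732260 → u ← 2.050000 + 0.38·(-0.732260) = 1.771741
x=0.760000, u=1.771741: f=-1.265732 → u ← 1.771741 + 0.38·(-1.265732) = 1.290763
u(1.14) ≈ 1.2908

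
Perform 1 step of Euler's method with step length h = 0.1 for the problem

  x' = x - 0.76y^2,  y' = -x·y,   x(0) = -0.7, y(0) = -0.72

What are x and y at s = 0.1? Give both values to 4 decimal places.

Euler on (x,y): x_{n+1} = x_n + h·x', y_{n+1} = y_n + h·y'.
0.000000: (-0.700000, -0.720000); f=(-1.093984, -0.504000) → (-0.809398, -0.770400)
(x(0.1), y(0.1)) ≈ (-0.8094, -0.7704)

-0.8094, -0.7704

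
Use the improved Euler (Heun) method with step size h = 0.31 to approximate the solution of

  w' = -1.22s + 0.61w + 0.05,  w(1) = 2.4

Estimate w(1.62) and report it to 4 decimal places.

2.3625

Heun: k1 = f(s_n, w_n); k2 = f(s_n + h, w_n + h·k1); w_{n+1} = w_n + (h/2)·(k1 + k2).
s=1.000000, w=2.400000:
  k1 = f(1.000000, 2.400000) = 0.294000
  k2 = f(1.310000, 2.491140) = -0.028605
  w ← 2.400000 + (0.31/2)·(0.294000 + (-0.028605)) = 2.441136
s=1.310000, w=2.441136:
  k1 = f(1.310000, 2.441136) = -0.059107
  k2 = f(1.620000, 2.422813) = -0.448484
  w ← 2.441136 + (0.31/2)·(-0.059107 + (-0.448484)) = 2.362460
w(1.62) ≈ 2.3625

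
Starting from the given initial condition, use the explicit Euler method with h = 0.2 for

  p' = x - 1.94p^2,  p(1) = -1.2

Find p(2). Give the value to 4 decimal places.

Euler: p_{n+1} = p_n + h·f(x_n, p_n).
x=1.000000, p=-1.200000: f=-1.793600 → p ← -1.200000 + 0.2·(-1.793600) = -1.558720
x=1.200000, p=-1.558720: f=-3.513440 → p ← -1.558720 + 0.2·(-3.513440) = -2.261408
x=1.400000, p=-2.261408: f=-8.521094 → p ← -2.261408 + 0.2·(-8.521094) = -3.965627
x=1.600000, p=-3.965627: f=-28.908818 → p ← -3.965627 + 0.2·(-28.908818) = -9.747390
x=1.800000, p=-9.747390: f=-182.522533 → p ← -9.747390 + 0.2·(-182.522533) = -46.251897
p(2) ≈ -46.2519

-46.2519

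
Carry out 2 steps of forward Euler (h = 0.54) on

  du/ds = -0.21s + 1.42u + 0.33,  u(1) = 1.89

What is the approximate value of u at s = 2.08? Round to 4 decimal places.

6.0178

Euler: u_{n+1} = u_n + h·f(s_n, u_n).
s=1.000000, u=1.890000: f=2.803800 → u ← 1.890000 + 0.54·2.803800 = 3.404052
s=1.540000, u=3.404052: f=4.840354 → u ← 3.404052 + 0.54·4.840354 = 6.017843
u(2.08) ≈ 6.0178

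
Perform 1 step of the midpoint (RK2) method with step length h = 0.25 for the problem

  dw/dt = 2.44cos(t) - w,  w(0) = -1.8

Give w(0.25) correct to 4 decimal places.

-0.8773

Midpoint: k1 = f(t_n, w_n); k2 = f(t_n + h/2, w_n + (h/2)·k1); w_{n+1} = w_n + h·k2.
t=0.000000, w=-1.800000:
  k1 = f(0.000000, -1.800000) = 4.240000
  k2 = f(0.125000, -1.270000) = 3.690962
  w ← -1.800000 + 0.25·3.690962 = -0.877259
w(0.25) ≈ -0.8773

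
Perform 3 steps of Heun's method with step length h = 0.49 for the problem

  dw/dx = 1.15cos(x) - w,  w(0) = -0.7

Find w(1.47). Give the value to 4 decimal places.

Heun: k1 = f(x_n, w_n); k2 = f(x_n + h, w_n + h·k1); w_{n+1} = w_n + (h/2)·(k1 + k2).
x=0.000000, w=-0.700000:
  k1 = f(0.000000, -0.700000) = 1.850000
  k2 = f(0.490000, 0.206500) = 0.808183
  w ← -0.700000 + (0.49/2)·(1.850000 + 0.808183) = -0.048745
x=0.490000, w=-0.048745:
  k1 = f(0.490000, -0.048745) = 1.063428
  k2 = f(0.980000, 0.472335) = 0.168241
  w ← -0.048745 + (0.49/2)·(1.063428 + 0.168241) = 0.253014
x=0.980000, w=0.253014:
  k1 = f(0.980000, 0.253014) = 0.387562
  k2 = f(1.470000, 0.442919) = -0.327200
  w ← 0.253014 + (0.49/2)·(0.387562 + (-0.327200)) = 0.267803
w(1.47) ≈ 0.2678

0.2678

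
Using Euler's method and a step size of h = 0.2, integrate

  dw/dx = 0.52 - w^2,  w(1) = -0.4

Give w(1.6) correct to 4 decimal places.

Euler: w_{n+1} = w_n + h·f(x_n, w_n).
x=1.000000, w=-0.400000: f=0.360000 → w ← -0.400000 + 0.2·0.360000 = -0.328000
x=1.200000, w=-0.328000: f=0.412416 → w ← -0.328000 + 0.2·0.412416 = -0.245517
x=1.400000, w=-0.245517: f=0.459722 → w ← -0.245517 + 0.2·0.459722 = -0.153572
w(1.6) ≈ -0.1536

-0.1536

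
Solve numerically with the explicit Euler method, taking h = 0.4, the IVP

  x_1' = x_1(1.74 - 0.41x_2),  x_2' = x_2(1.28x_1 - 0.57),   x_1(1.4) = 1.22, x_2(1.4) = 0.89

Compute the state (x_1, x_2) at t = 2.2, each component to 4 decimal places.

2.8217, 2.1631

Euler on (x_1,x_2): x_1_{n+1} = x_1_n + h·x_1', x_2_{n+1} = x_2_n + h·x_2'.
1.400000: (1.220000, 0.890000); f=(1.677622, 0.882524) → (1.891049, 1.243010)
1.800000: (1.891049, 1.243010); f=(2.326682, 2.300242) → (2.821722, 2.163106)
(x_1(2.2), x_2(2.2)) ≈ (2.8217, 2.1631)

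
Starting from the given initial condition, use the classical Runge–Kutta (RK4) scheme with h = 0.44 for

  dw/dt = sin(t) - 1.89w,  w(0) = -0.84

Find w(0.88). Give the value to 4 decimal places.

0.0599

RK4: k1 = f(t_n, w_n); k2 = f(t_n + h/2, w_n + (h/2)·k1); k3 = f(t_n + h/2, w_n + (h/2)·k2); k4 = f(t_n + h, w_n + h·k3); w_{n+1} = w_n + (h/6)·(k1 + 2k2 + 2k3 + k4).
t=0.000000, w=-0.840000:
  k1 = f(0.000000, -0.840000) = 1.587600
  k2 = f(0.220000, -0.490728) = 1.145706
  k3 = f(0.220000, -0.587945) = 1.329445
  k4 = f(0.440000, -0.255044) = 0.907973
  w ← -0.840000 + (0.44/6)·(k1 + 2k2 + 2k3 + k4) = -0.293969
t=0.440000, w=-0.293969:
  k1 = f(0.440000, -0.293969) = 0.981541
  k2 = f(0.660000, -0.078030) = 0.760594
  k3 = f(0.660000, -0.126639) = 0.852464
  k4 = f(0.880000, 0.081115) = 0.617432
  w ← -0.293969 + (0.44/6)·(k1 + 2k2 + 2k3 + k4) = 0.059871
w(0.88) ≈ 0.0599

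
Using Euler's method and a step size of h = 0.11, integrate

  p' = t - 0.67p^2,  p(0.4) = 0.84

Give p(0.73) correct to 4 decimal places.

Euler: p_{n+1} = p_n + h·f(t_n, p_n).
t=0.400000, p=0.840000: f=-0.072752 → p ← 0.840000 + 0.11·(-0.072752) = 0.831997
t=0.510000, p=0.831997: f=0.046213 → p ← 0.831997 + 0.11·0.046213 = 0.837081
t=0.620000, p=0.837081: f=0.150528 → p ← 0.837081 + 0.11·0.150528 = 0.853639
p(0.73) ≈ 0.8536

0.8536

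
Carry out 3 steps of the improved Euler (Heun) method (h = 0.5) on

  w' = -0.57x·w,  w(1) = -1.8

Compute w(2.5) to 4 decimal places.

-0.4440

Heun: k1 = f(x_n, w_n); k2 = f(x_n + h, w_n + h·k1); w_{n+1} = w_n + (h/2)·(k1 + k2).
x=1.000000, w=-1.800000:
  k1 = f(1.000000, -1.800000) = 1.026000
  k2 = f(1.500000, -1.287000) = 1.100385
  w ← -1.800000 + (0.5/2)·(1.026000 + 1.100385) = -1.268404
x=1.500000, w=-1.268404:
  k1 = f(1.500000, -1.268404) = 1.084485
  k2 = f(2.000000, -0.726161) = 0.827824
  w ← -1.268404 + (0.5/2)·(1.084485 + 0.827824) = -0.790327
x=2.000000, w=-0.790327:
  k1 = f(2.000000, -0.790327) = 0.900972
  k2 = f(2.500000, -0.339840) = 0.484273
  w ← -0.790327 + (0.5/2)·(0.900972 + 0.484273) = -0.444015
w(2.5) ≈ -0.4440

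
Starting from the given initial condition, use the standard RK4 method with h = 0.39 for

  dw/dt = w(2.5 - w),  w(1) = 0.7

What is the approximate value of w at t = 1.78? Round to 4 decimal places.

1.8296

RK4: k1 = f(t_n, w_n); k2 = f(t_n + h/2, w_n + (h/2)·k1); k3 = f(t_n + h/2, w_n + (h/2)·k2); k4 = f(t_n + h, w_n + h·k3); w_{n+1} = w_n + (h/6)·(k1 + 2k2 + 2k3 + k4).
t=1.000000, w=0.700000:
  k1 = f(1.000000, 0.700000) = 1.260000
  k2 = f(1.195000, 0.945700) = 1.469902
  k3 = f(1.195000, 0.986631) = 1.493137
  k4 = f(1.390000, 1.282323) = 1.561455
  w ← 0.700000 + (0.39/6)·(k1 + 2k2 + 2k3 + k4) = 1.268590
t=1.390000, w=1.268590:
  k1 = f(1.390000, 1.268590) = 1.562154
  k2 = f(1.585000, 1.573210) = 1.458036
  k3 = f(1.585000, 1.552906) = 1.470748
  k4 = f(1.780000, 1.842181) = 1.211821
  w ← 1.268590 + (0.39/6)·(k1 + 2k2 + 2k3 + k4) = 1.829640
w(1.78) ≈ 1.8296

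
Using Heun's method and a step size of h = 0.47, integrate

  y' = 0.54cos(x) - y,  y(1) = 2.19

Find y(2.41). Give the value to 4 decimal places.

0.4518

Heun: k1 = f(x_n, y_n); k2 = f(x_n + h, y_n + h·k1); y_{n+1} = y_n + (h/2)·(k1 + k2).
x=1.000000, y=2.190000:
  k1 = f(1.000000, 2.190000) = -1.898237
  k2 = f(1.470000, 1.297829) = -1.243491
  y ← 2.190000 + (0.47/2)·(-1.898237 + (-1.243491)) = 1.451694
x=1.470000, y=1.451694:
  k1 = f(1.470000, 1.451694) = -1.397356
  k2 = f(1.940000, 0.794937) = -0.989808
  y ← 1.451694 + (0.47/2)·(-1.397356 + (-0.989808)) = 0.890710
x=1.940000, y=0.890710:
  k1 = f(1.940000, 0.890710) = -1.085582
  k2 = f(2.410000, 0.380487) = -0.782307
  y ← 0.890710 + (0.47/2)·(-1.085582 + (-0.782307)) = 0.451757
y(2.41) ≈ 0.4518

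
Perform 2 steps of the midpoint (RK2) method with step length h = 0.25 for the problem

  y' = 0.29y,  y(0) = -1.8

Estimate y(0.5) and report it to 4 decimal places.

Midpoint: k1 = f(t_n, y_n); k2 = f(t_n + h/2, y_n + (h/2)·k1); y_{n+1} = y_n + h·k2.
t=0.000000, y=-1.800000:
  k1 = f(0.000000, -1.800000) = -0.522000
  k2 = f(0.125000, -1.865250) = -0.540922
  y ← -1.800000 + 0.25·(-0.540922) = -1.935231
t=0.250000, y=-1.935231:
  k1 = f(0.250000, -1.935231) = -0.561217
  k2 = f(0.375000, -2.005383) = -0.581561
  y ← -1.935231 + 0.25·(-0.581561) = -2.080621
y(0.5) ≈ -2.0806

-2.0806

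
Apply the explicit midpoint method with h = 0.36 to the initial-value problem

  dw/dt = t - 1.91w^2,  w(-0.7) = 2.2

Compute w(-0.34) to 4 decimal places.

1.8972

Midpoint: k1 = f(t_n, w_n); k2 = f(t_n + h/2, w_n + (h/2)·k1); w_{n+1} = w_n + h·k2.
t=-0.700000, w=2.200000:
  k1 = f(-0.700000, 2.200000) = -9.944400
  k2 = f(-0.520000, 0.410008) = -0.841084
  w ← 2.200000 + 0.36·(-0.841084) = 1.897210
w(-0.34) ≈ 1.8972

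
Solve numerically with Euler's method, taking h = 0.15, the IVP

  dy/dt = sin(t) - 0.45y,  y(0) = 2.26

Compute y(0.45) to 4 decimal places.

1.8978

Euler: y_{n+1} = y_n + h·f(t_n, y_n).
t=0.000000, y=2.260000: f=-1.017000 → y ← 2.260000 + 0.15·(-1.017000) = 2.107450
t=0.150000, y=2.107450: f=-0.798914 → y ← 2.107450 + 0.15·(-0.798914) = 1.987613
t=0.300000, y=1.987613: f=-0.598906 → y ← 1.987613 + 0.15·(-0.598906) = 1.897777
y(0.45) ≈ 1.8978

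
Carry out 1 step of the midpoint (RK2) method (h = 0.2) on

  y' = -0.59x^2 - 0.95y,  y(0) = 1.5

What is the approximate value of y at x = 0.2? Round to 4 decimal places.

Midpoint: k1 = f(x_n, y_n); k2 = f(x_n + h/2, y_n + (h/2)·k1); y_{n+1} = y_n + h·k2.
x=0.000000, y=1.500000:
  k1 = f(0.000000, 1.500000) = -1.425000
  k2 = f(0.100000, 1.357500) = -1.295525
  y ← 1.500000 + 0.2·(-1.295525) = 1.240895
y(0.2) ≈ 1.2409

1.2409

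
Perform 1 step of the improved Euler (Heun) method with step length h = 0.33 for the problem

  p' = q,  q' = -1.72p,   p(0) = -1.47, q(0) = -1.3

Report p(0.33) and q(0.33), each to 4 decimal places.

Heun on (p,q): k1 = f(t_n, state_n); k2 = f(t_n + h, state_n + h·k1); state_{n+1} = state_n + (h/2)·(k1 + k2).
0.000000: (-1.470000, -1.300000)
  k1 = (-1.300000, 2.528400)
  predictor → (-1.899000, -0.465628)
  k2 = (-0.465628, 3.266280)
  → (-1.761329, -0.343878)
(p(0.33), q(0.33)) ≈ (-1.7613, -0.3439)

-1.7613, -0.3439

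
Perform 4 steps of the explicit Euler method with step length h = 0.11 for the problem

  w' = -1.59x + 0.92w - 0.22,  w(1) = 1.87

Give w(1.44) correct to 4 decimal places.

1.7008

Euler: w_{n+1} = w_n + h·f(x_n, w_n).
x=1.000000, w=1.870000: f=-0.089600 → w ← 1.870000 + 0.11·(-0.089600) = 1.860144
x=1.110000, w=1.860144: f=-0.273568 → w ← 1.860144 + 0.11·(-0.273568) = 1.830052
x=1.220000, w=1.830052: f=-0.476153 → w ← 1.830052 + 0.11·(-0.476153) = 1.777675
x=1.330000, w=1.777675: f=-0.699239 → w ← 1.777675 + 0.11·(-0.699239) = 1.700758
w(1.44) ≈ 1.7008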